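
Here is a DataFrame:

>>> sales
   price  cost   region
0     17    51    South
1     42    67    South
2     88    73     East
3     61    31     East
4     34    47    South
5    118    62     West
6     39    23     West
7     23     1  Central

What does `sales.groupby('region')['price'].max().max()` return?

group by region, max of price:
region
Central     23
East        88
South       42
West       118
Name: price, dtype: int64

118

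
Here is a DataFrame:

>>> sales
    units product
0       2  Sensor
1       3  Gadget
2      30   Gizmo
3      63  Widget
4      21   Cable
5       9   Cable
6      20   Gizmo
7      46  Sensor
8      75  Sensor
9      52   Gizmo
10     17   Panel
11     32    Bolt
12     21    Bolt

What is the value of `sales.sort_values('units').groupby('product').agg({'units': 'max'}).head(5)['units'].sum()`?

125

sort by units:
    units product
0       2  Sensor
1       3  Gadget
5       9   Cable
10     17   Panel
6      20   Gizmo
4      21   Cable
12     21    Bolt
2      30   Gizmo
11     32    Bolt
7      46  Sensor
9      52   Gizmo
3      63  Widget
8      75  Sensor
group by product, max of units:
         units
product       
Bolt        32
Cable       21
Gadget       3
Gizmo       52
Panel       17
Sensor      75
Widget      63
take first 5 rows:
         units
product       
Bolt        32
Cable       21
Gadget       3
Gizmo       52
Panel       17
Then the sum of column 'units': 125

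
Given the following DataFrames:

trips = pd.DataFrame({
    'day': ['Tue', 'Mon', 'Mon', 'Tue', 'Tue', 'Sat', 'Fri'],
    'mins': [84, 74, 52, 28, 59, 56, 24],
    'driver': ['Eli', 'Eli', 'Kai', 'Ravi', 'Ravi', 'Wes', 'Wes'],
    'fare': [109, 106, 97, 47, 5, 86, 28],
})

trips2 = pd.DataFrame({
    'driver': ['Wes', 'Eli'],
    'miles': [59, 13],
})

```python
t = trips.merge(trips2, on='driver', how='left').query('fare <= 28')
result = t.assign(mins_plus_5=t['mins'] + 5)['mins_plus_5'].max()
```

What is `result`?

merge on 'driver' (how='left') → 7 rows:
   day  mins driver  fare  miles
0  Tue    84    Eli   109   13.0
1  Mon    74    Eli   106   13.0
2  Mon    52    Kai    97    NaN
3  Tue    28   Ravi    47    NaN
4  Tue    59   Ravi     5    NaN
5  Sat    56    Wes    86   59.0
6  Fri    24    Wes    28   59.0
filter rows where fare <= 28:
   day  mins driver  fare  miles
4  Tue    59   Ravi     5    NaN
6  Fri    24    Wes    28   59.0
add column mins_plus_5 = t['mins'] + 5:
   day  mins driver  fare  miles  mins_plus_5
4  Tue    59   Ravi     5    NaN           64
6  Fri    24    Wes    28   59.0           29
Reading off the max of column 'mins_plus_5', we get 64.

64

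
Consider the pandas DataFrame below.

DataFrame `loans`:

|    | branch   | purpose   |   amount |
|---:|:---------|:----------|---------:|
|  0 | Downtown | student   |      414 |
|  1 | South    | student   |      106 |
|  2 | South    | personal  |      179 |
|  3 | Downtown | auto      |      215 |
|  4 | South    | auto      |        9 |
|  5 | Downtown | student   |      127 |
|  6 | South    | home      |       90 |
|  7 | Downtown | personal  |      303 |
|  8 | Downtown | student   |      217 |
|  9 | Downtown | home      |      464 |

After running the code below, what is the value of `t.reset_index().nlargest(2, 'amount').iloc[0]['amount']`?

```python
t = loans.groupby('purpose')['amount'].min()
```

group by purpose, min of amount:
purpose
auto          9
home         90
personal    179
student     106
Name: amount, dtype: int64
reset_index():
    purpose  amount
0      auto       9
1      home      90
2  personal     179
3   student     106
take 2 rows with largest amount:
    purpose  amount
2  personal     179
3   student     106

179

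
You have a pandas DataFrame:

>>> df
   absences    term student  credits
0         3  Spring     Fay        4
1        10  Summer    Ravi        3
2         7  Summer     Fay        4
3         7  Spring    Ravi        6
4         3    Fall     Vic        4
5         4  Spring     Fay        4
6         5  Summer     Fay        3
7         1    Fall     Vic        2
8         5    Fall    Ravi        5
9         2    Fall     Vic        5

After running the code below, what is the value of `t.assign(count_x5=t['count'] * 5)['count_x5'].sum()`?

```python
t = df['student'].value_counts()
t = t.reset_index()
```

50

value_counts of student:
student
Fay     4
Ravi    3
Vic     3
Name: count, dtype: int64
reset_index():
  student  count
0     Fay      4
1    Ravi      3
2     Vic      3
add column count_x5 = t['count'] * 5:
  student  count  count_x5
0     Fay      4        20
1    Ravi      3        15
2     Vic      3        15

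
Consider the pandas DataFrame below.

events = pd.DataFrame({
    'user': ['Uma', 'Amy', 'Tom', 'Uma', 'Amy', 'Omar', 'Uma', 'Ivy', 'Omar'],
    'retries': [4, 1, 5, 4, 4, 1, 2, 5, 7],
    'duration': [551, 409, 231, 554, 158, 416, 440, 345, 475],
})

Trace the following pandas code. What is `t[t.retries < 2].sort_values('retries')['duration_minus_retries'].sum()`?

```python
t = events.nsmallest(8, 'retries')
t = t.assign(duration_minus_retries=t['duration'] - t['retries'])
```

take 8 rows with smallest retries:
   user  retries  duration
1   Amy        1       409
5  Omar        1       416
6   Uma        2       440
0   Uma        4       551
3   Uma        4       554
4   Amy        4       158
2   Tom        5       231
7   Ivy        5       345
add column duration_minus_retries = t['duration'] - t['retries']:
   user  retries  duration  duration_minus_retries
1   Amy        1       409                     408
5  Omar        1       416                     415
6   Uma        2       440                     438
0   Uma        4       551                     547
3   Uma        4       554                     550
4   Amy        4       158                     154
2   Tom        5       231                     226
7   Ivy        5       345                     340
filter rows where retries < 2:
   user  retries  duration  duration_minus_retries
1   Amy        1       409                     408
5  Omar        1       416                     415
sort by retries:
   user  retries  duration  duration_minus_retries
1   Amy        1       409                     408
5  Omar        1       416                     415

823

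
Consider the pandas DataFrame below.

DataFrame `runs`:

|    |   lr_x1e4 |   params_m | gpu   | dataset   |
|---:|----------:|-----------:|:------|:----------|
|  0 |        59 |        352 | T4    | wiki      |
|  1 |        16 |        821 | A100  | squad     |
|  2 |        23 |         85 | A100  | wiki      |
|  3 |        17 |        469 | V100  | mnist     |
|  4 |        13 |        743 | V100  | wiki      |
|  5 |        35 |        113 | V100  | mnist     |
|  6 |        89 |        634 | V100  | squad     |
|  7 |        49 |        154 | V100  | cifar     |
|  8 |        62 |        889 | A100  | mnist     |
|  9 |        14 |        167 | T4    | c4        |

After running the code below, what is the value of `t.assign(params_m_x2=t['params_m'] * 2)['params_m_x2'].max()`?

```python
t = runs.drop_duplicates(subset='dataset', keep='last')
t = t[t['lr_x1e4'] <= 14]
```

1486

drop duplicate dataset (keep=last):
   lr_x1e4  params_m   gpu dataset
4       13       743  V100    wiki
6       89       634  V100   squad
7       49       154  V100   cifar
8       62       889  A100   mnist
9       14       167    T4      c4
filter rows where lr_x1e4 <= 14:
   lr_x1e4  params_m   gpu dataset
4       13       743  V100    wiki
9       14       167    T4      c4
add column params_m_x2 = t['params_m'] * 2:
   lr_x1e4  params_m   gpu dataset  params_m_x2
4       13       743  V100    wiki         1486
9       14       167    T4      c4          334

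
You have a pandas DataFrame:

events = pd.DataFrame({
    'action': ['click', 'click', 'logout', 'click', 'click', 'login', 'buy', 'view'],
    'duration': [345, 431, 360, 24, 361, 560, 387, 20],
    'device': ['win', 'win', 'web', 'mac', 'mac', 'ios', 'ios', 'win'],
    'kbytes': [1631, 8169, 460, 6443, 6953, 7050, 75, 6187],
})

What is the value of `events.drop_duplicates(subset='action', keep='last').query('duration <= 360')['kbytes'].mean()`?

drop duplicate action (keep=last):
   action  duration device  kbytes
2  logout       360    web     460
4   click       361    mac    6953
5   login       560    ios    7050
6     buy       387    ios      75
7    view        20    win    6187
filter rows where duration <= 360:
   action  duration device  kbytes
2  logout       360    web     460
7    view        20    win    6187
So mean() = 3323.5.

3323.5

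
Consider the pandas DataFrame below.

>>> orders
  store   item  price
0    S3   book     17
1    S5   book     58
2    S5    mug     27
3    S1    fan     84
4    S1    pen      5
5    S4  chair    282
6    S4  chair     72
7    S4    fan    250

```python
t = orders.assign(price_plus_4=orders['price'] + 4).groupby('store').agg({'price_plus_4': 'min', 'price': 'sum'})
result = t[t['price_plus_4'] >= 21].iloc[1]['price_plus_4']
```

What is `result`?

add column price_plus_4 = orders['price'] + 4:
  store   item  price  price_plus_4
0    S3   book     17            21
1    S5   book     58            62
2    S5    mug     27            31
3    S1    fan     84            88
4    S1    pen      5             9
5    S4  chair    282           286
6    S4  chair     72            76
7    S4    fan    250           254
group by store: min(price_plus_4), sum(price):
       price_plus_4  price
store                     
S1                9     89
S3               21     17
S4               76    604
S5               31     85
filter rows where price_plus_4 >= 21:
       price_plus_4  price
store                     
S3               21     17
S4               76    604
S5               31     85
So iloc[1]['price_plus_4'] = 76.

76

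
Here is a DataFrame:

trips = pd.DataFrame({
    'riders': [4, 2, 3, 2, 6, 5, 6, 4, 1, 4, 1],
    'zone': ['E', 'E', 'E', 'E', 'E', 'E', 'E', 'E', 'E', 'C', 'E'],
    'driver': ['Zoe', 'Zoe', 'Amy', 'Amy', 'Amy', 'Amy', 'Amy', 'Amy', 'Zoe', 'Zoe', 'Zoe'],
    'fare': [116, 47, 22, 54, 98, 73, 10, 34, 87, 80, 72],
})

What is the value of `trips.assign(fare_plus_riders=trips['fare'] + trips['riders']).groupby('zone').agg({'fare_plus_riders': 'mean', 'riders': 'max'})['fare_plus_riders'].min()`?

64.7

add column fare_plus_riders = trips['fare'] + trips['riders']:
    riders zone driver  fare  fare_plus_riders
0        4    E    Zoe   116               120
1        2    E    Zoe    47                49
2        3    E    Amy    22                25
3        2    E    Amy    54                56
4        6    E    Amy    98               104
5        5    E    Amy    73                78
6        6    E    Amy    10                16
7        4    E    Amy    34                38
8        1    E    Zoe    87                88
9        4    C    Zoe    80                84
10       1    E    Zoe    72                73
group by zone: mean(fare_plus_riders), max(riders):
      fare_plus_riders  riders
zone                          
C                 84.0       4
E                 64.7       6
Hence 64.7.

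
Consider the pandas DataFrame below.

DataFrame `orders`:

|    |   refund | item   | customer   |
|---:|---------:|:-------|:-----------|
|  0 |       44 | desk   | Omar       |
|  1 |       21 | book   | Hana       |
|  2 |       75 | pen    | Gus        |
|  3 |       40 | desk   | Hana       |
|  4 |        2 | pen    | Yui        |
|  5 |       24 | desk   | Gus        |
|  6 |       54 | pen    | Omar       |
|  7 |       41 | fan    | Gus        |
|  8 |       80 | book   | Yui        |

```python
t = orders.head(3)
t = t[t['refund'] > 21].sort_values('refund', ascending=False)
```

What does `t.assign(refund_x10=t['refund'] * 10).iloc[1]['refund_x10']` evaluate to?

440

take first 3 rows:
   refund  item customer
0      44  desk     Omar
1      21  book     Hana
2      75   pen      Gus
filter rows where refund > 21:
   refund  item customer
0      44  desk     Omar
2      75   pen      Gus
sort by refund descending:
   refund  item customer
2      75   pen      Gus
0      44  desk     Omar
add column refund_x10 = t['refund'] * 10:
   refund  item customer  refund_x10
2      75   pen      Gus         750
0      44  desk     Omar         440
Hence 440.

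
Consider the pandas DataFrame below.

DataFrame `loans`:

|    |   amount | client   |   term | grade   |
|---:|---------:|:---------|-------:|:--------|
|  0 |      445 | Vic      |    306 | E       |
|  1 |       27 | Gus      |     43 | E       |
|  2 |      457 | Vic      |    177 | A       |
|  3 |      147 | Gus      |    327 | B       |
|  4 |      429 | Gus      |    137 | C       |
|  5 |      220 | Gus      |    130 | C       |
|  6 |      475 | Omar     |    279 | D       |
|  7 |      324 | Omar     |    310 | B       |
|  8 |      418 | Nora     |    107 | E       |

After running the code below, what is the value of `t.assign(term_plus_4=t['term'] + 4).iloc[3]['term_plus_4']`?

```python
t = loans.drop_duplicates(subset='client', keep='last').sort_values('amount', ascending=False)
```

drop duplicate client (keep=last):
   amount client  term grade
2     457    Vic   177     A
5     220    Gus   130     C
7     324   Omar   310     B
8     418   Nora   107     E
sort by amount descending:
   amount client  term grade
2     457    Vic   177     A
8     418   Nora   107     E
7     324   Omar   310     B
5     220    Gus   130     C
add column term_plus_4 = t['term'] + 4:
   amount client  term grade  term_plus_4
2     457    Vic   177     A          181
8     418   Nora   107     E          111
7     324   Omar   310     B          314
5     220    Gus   130     C          134

134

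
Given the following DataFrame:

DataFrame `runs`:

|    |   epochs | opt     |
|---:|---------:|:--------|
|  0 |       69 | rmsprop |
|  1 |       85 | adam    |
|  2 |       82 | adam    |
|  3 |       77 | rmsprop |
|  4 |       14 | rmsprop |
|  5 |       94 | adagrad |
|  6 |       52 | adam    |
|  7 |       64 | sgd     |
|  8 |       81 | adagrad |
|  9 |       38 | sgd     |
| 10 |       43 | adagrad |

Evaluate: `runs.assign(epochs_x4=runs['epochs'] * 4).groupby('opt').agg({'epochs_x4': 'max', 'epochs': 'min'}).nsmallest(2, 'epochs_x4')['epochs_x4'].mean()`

add column epochs_x4 = runs['epochs'] * 4:
    epochs      opt  epochs_x4
0       69  rmsprop        276
1       85     adam        340
2       82     adam        328
3       77  rmsprop        308
4       14  rmsprop         56
5       94  adagrad        376
6       52     adam        208
7       64      sgd        256
8       81  adagrad        324
9       38      sgd        152
10      43  adagrad        172
group by opt: max(epochs_x4), min(epochs):
         epochs_x4  epochs
opt                       
adagrad        376      43
adam           340      52
rmsprop        308      14
sgd            256      38
take 2 rows with smallest epochs_x4:
         epochs_x4  epochs
opt                       
sgd            256      38
rmsprop        308      14
Reading off the mean of column 'epochs_x4', we get 282.0.

282.0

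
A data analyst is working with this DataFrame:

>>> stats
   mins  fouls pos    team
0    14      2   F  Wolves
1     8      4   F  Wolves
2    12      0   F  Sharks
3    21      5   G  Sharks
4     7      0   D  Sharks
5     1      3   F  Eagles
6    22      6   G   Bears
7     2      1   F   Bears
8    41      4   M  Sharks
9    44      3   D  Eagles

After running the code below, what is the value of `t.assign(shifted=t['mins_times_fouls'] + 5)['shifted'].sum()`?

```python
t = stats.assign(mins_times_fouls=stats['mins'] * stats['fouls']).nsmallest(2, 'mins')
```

15

add column mins_times_fouls = stats['mins'] * stats['fouls']:
   mins  fouls pos    team  mins_times_fouls
0    14      2   F  Wolves                28
1     8      4   F  Wolves                32
2    12      0   F  Sharks                 0
3    21      5   G  Sharks               105
4     7      0   D  Sharks                 0
5     1      3   F  Eagles                 3
6    22      6   G   Bears               132
7     2      1   F   Bears                 2
8    41      4   M  Sharks               164
9    44      3   D  Eagles               132
take 2 rows with smallest mins:
   mins  fouls pos    team  mins_times_fouls
5     1      3   F  Eagles                 3
7     2      1   F   Bears                 2
add column shifted = t['mins_times_fouls'] + 5:
   mins  fouls pos    team  mins_times_fouls  shifted
5     1      3   F  Eagles                 3        8
7     2      1   F   Bears                 2        7
sum of column 'shifted' → 15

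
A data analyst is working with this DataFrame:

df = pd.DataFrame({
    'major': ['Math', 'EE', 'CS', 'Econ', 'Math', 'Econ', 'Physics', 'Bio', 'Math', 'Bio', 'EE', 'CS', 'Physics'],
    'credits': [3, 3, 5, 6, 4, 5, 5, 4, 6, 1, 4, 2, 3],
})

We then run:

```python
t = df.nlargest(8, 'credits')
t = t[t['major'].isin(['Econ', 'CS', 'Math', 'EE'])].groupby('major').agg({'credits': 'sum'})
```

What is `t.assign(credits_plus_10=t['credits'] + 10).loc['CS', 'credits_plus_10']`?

take 8 rows with largest credits:
      major  credits
3      Econ        6
8      Math        6
2        CS        5
5      Econ        5
6   Physics        5
4      Math        4
7       Bio        4
10       EE        4
filter rows where major in ['Econ', 'CS', 'Math', 'EE']:
   major  credits
3   Econ        6
8   Math        6
2     CS        5
5   Econ        5
4   Math        4
10    EE        4
group by major, sum of credits:
       credits
major         
CS           5
EE           4
Econ        11
Math        10
add column credits_plus_10 = t['credits'] + 10:
       credits  credits_plus_10
major                          
CS           5               15
EE           4               14
Econ        11               21
Math        10               20

15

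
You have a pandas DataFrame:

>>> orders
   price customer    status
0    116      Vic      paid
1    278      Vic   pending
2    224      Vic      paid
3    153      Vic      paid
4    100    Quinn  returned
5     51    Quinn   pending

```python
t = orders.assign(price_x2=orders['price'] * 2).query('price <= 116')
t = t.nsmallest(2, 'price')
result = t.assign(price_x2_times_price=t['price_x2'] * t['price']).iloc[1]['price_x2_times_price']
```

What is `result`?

add column price_x2 = orders['price'] * 2:
   price customer    status  price_x2
0    116      Vic      paid       232
1    278      Vic   pending       556
2    224      Vic      paid       448
3    153      Vic      paid       306
4    100    Quinn  returned       200
5     51    Quinn   pending       102
filter rows where price <= 116:
   price customer    status  price_x2
0    116      Vic      paid       232
4    100    Quinn  returned       200
5     51    Quinn   pending       102
take 2 rows with smallest price:
   price customer    status  price_x2
5     51    Quinn   pending       102
4    100    Quinn  returned       200
add column price_x2_times_price = t['price_x2'] * t['price']:
   price customer    status  price_x2  price_x2_times_price
5     51    Quinn   pending       102                  5202
4    100    Quinn  returned       200                 20000
So iloc[1]['price_x2_times_price'] = 20000.

20000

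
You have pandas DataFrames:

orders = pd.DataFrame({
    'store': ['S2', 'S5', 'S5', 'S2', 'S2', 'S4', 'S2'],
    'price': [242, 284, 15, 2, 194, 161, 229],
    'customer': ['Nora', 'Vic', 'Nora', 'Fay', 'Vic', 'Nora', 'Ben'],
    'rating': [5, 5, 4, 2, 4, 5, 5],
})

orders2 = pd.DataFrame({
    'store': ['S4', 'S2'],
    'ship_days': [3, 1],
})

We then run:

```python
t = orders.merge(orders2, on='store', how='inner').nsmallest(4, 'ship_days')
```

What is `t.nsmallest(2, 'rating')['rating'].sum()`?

6

merge on 'store' (how='inner') → 5 rows:
  store  price customer  rating  ship_days
0    S2    242     Nora       5          1
1    S2      2      Fay       2          1
2    S2    194      Vic       4          1
3    S4    161     Nora       5          3
4    S2    229      Ben       5          1
take 4 rows with smallest ship_days:
  store  price customer  rating  ship_days
0    S2    242     Nora       5          1
1    S2      2      Fay       2          1
2    S2    194      Vic       4          1
4    S2    229      Ben       5          1
take 2 rows with smallest rating:
  store  price customer  rating  ship_days
1    S2      2      Fay       2          1
2    S2    194      Vic       4          1
Reading off the sum of column 'rating', we get 6.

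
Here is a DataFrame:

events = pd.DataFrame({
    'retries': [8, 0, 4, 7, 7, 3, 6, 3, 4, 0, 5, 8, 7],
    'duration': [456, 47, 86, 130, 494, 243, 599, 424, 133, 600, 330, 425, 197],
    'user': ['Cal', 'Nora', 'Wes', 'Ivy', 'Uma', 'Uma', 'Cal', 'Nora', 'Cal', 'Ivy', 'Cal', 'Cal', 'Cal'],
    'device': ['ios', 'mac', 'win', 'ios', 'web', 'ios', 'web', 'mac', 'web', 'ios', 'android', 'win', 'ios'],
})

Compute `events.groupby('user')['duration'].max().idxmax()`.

Ivy

group by user, max of duration:
user
Cal     599
Ivy     600
Nora    424
Uma     494
Wes      86
Name: duration, dtype: int64
label with the largest value → Ivy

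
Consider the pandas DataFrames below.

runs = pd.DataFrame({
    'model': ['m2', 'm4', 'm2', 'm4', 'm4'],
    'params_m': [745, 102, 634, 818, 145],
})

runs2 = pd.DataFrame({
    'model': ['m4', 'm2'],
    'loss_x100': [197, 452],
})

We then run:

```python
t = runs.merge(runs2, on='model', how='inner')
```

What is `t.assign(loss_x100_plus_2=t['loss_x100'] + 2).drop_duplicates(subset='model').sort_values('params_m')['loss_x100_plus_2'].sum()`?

653

merge on 'model' (how='inner') → 5 rows:
  model  params_m  loss_x100
0    m2       745        452
1    m4       102        197
2    m2       634        452
3    m4       818        197
4    m4       145        197
add column loss_x100_plus_2 = t['loss_x100'] + 2:
  model  params_m  loss_x100  loss_x100_plus_2
0    m2       745        452               454
1    m4       102        197               199
2    m2       634        452               454
3    m4       818        197               199
4    m4       145        197               199
drop duplicate model (keep=first):
  model  params_m  loss_x100  loss_x100_plus_2
0    m2       745        452               454
1    m4       102        197               199
sort by params_m:
  model  params_m  loss_x100  loss_x100_plus_2
1    m4       102        197               199
0    m2       745        452               454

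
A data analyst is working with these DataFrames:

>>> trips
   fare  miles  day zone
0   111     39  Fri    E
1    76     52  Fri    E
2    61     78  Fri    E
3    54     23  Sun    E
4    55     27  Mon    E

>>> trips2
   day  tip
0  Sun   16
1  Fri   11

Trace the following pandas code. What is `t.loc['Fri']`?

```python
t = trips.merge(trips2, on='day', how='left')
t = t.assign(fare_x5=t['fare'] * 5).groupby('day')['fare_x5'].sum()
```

1240

merge on 'day' (how='left') → 5 rows:
   fare  miles  day zone   tip
0   111     39  Fri    E  11.0
1    76     52  Fri    E  11.0
2    61     78  Fri    E  11.0
3    54     23  Sun    E  16.0
4    55     27  Mon    E   NaN
add column fare_x5 = t['fare'] * 5:
   fare  miles  day zone   tip  fare_x5
0   111     39  Fri    E  11.0      555
1    76     52  Fri    E  11.0      380
2    61     78  Fri    E  11.0      305
3    54     23  Sun    E  16.0      270
4    55     27  Mon    E   NaN      275
group by day, sum of fare_x5:
day
Fri    1240
Mon     275
Sun     270
Name: fare_x5, dtype: int64
So loc['Fri'] = 1240.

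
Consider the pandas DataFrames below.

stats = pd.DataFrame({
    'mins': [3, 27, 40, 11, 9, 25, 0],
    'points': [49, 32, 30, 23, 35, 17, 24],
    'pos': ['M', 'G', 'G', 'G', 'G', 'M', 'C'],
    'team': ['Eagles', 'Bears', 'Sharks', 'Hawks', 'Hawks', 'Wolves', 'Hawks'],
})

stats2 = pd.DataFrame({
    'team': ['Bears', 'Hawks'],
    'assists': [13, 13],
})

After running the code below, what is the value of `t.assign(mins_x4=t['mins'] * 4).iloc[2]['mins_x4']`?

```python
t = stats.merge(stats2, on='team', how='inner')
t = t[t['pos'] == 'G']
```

merge on 'team' (how='inner') → 4 rows:
   mins  points pos   team  assists
0    27      32   G  Bears       13
1    11      23   G  Hawks       13
2     9      35   G  Hawks       13
3     0      24   C  Hawks       13
filter rows where pos == 'G':
   mins  points pos   team  assists
0    27      32   G  Bears       13
1    11      23   G  Hawks       13
2     9      35   G  Hawks       13
add column mins_x4 = t['mins'] * 4:
   mins  points pos   team  assists  mins_x4
0    27      32   G  Bears       13      108
1    11      23   G  Hawks       13       44
2     9      35   G  Hawks       13       36

36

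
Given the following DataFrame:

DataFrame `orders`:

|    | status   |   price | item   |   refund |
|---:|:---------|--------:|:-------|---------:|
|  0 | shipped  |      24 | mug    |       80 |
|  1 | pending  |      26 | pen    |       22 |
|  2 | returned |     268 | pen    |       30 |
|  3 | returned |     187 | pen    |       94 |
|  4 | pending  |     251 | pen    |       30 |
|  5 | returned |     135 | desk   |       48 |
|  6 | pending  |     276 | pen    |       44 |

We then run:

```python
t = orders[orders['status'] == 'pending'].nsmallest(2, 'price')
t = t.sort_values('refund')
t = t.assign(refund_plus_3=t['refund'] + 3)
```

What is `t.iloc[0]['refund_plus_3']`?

25

filter rows where status == 'pending':
    status  price item  refund
1  pending     26  pen      22
4  pending    251  pen      30
6  pending    276  pen      44
take 2 rows with smallest price:
    status  price item  refund
1  pending     26  pen      22
4  pending    251  pen      30
sort by refund:
    status  price item  refund
1  pending     26  pen      22
4  pending    251  pen      30
add column refund_plus_3 = t['refund'] + 3:
    status  price item  refund  refund_plus_3
1  pending     26  pen      22             25
4  pending    251  pen      30             33
value at position 0, column 'refund_plus_3' → 25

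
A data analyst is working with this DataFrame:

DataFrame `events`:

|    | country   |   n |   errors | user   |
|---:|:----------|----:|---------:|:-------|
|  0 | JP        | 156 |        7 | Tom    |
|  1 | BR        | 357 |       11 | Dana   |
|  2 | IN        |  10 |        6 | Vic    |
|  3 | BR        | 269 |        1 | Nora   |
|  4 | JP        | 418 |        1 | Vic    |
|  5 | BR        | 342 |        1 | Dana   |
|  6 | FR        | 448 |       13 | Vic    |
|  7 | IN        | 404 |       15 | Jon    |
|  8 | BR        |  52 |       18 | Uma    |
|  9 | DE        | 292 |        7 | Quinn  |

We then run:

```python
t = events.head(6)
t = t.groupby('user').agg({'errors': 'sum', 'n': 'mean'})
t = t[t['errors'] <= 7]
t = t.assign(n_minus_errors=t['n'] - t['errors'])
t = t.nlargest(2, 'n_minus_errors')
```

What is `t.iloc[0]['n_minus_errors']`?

take first 6 rows:
  country    n  errors  user
0      JP  156       7   Tom
1      BR  357      11  Dana
2      IN   10       6   Vic
3      BR  269       1  Nora
4      JP  418       1   Vic
5      BR  342       1  Dana
group by user: sum(errors), mean(n):
      errors      n
user               
Dana      12  349.5
Nora       1  269.0
Tom        7  156.0
Vic        7  214.0
filter rows where errors <= 7:
      errors      n
user               
Nora       1  269.0
Tom        7  156.0
Vic        7  214.0
add column n_minus_errors = t['n'] - t['errors']:
      errors      n  n_minus_errors
user                               
Nora       1  269.0           268.0
Tom        7  156.0           149.0
Vic        7  214.0           207.0
take 2 rows with largest n_minus_errors:
      errors      n  n_minus_errors
user                               
Nora       1  269.0           268.0
Vic        7  214.0           207.0
Reading off the value at position 0, column 'n_minus_errors', we get 268.0.

268.0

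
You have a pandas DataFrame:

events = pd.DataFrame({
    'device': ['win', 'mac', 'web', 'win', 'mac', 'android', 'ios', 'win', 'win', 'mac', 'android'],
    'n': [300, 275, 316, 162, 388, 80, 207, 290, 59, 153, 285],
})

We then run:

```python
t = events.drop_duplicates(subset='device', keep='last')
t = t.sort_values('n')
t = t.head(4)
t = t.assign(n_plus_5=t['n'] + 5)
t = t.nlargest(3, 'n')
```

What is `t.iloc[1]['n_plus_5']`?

212

drop duplicate device (keep=last):
     device    n
2       web  316
6       ios  207
8       win   59
9       mac  153
10  android  285
sort by n:
     device    n
8       win   59
9       mac  153
6       ios  207
10  android  285
2       web  316
take first 4 rows:
     device    n
8       win   59
9       mac  153
6       ios  207
10  android  285
add column n_plus_5 = t['n'] + 5:
     device    n  n_plus_5
8       win   59        64
9       mac  153       158
6       ios  207       212
10  android  285       290
take 3 rows with largest n:
     device    n  n_plus_5
10  android  285       290
6       ios  207       212
9       mac  153       158
Finally, value at position 1, column 'n_plus_5' = 212.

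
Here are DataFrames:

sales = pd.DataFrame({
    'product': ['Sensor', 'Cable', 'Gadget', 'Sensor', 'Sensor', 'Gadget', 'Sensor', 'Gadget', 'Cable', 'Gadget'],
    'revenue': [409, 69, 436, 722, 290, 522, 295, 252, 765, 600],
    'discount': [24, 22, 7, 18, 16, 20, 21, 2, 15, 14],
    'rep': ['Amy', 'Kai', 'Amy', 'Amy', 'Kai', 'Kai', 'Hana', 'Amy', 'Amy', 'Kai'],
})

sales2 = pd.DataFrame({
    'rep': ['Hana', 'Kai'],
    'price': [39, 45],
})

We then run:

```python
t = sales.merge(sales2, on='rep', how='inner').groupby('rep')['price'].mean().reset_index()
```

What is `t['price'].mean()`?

42.0

merge on 'rep' (how='inner') → 5 rows:
  product  revenue  discount   rep  price
0   Cable       69        22   Kai     45
1  Sensor      290        16   Kai     45
2  Gadget      522        20   Kai     45
3  Sensor      295        21  Hana     39
4  Gadget      600        14   Kai     45
group by rep, mean of price:
rep
Hana    39.0
Kai     45.0
Name: price, dtype: float64
reset_index():
    rep  price
0  Hana   39.0
1   Kai   45.0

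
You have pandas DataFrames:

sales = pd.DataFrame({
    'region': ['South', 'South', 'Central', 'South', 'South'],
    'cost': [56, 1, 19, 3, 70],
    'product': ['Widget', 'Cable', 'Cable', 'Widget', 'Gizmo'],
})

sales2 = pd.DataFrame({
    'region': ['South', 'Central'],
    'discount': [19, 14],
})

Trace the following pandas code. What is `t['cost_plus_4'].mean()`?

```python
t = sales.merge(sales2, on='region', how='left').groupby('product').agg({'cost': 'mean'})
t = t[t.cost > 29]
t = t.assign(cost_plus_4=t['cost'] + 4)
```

merge on 'region' (how='left') → 5 rows:
    region  cost product  discount
0    South    56  Widget        19
1    South     1   Cable        19
2  Central    19   Cable        14
3    South     3  Widget        19
4    South    70   Gizmo        19
group by product, mean of cost:
         cost
product      
Cable    10.0
Gizmo    70.0
Widget   29.5
filter rows where cost > 29:
         cost
product      
Gizmo    70.0
Widget   29.5
add column cost_plus_4 = t['cost'] + 4:
         cost  cost_plus_4
product                   
Gizmo    70.0         74.0
Widget   29.5         33.5
The mean of column 'cost_plus_4' is 53.75.

53.75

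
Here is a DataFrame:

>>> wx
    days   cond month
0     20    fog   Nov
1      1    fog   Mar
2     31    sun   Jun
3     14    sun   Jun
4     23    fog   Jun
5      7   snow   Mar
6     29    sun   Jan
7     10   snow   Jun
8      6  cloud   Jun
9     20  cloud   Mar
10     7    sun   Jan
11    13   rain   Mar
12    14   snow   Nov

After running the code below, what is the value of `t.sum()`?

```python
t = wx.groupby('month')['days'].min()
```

28

group by month, min of days:
month
Jan     7
Jun     6
Mar     1
Nov    14
Name: days, dtype: int64
Hence 28.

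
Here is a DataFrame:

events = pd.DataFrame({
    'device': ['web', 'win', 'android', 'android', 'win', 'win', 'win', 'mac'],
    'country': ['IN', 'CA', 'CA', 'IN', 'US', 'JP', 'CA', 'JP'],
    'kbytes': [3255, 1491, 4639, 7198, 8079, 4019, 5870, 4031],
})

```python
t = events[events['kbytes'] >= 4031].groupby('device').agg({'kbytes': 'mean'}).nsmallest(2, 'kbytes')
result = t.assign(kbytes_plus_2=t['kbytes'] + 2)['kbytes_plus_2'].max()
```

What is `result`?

filter rows where kbytes >= 4031:
    device country  kbytes
2  android      CA    4639
3  android      IN    7198
4      win      US    8079
6      win      CA    5870
7      mac      JP    4031
group by device, mean of kbytes:
         kbytes
device         
android  5918.5
mac      4031.0
win      6974.5
take 2 rows with smallest kbytes:
         kbytes
device         
mac      4031.0
android  5918.5
add column kbytes_plus_2 = t['kbytes'] + 2:
         kbytes  kbytes_plus_2
device                        
mac      4031.0         4033.0
android  5918.5         5920.5

5920.5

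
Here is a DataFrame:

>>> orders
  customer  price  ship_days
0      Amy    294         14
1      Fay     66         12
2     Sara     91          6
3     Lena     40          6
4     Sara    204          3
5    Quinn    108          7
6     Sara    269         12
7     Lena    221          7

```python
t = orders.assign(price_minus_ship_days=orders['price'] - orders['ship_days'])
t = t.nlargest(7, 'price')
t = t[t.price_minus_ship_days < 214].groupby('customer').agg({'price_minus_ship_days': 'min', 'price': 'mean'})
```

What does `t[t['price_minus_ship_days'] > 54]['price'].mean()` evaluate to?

add column price_minus_ship_days = orders['price'] - orders['ship_days']:
  customer  price  ship_days  price_minus_ship_days
0      Amy    294         14                    280
1      Fay     66         12                     54
2     Sara     91          6                     85
3     Lena     40          6                     34
4     Sara    204          3                    201
5    Quinn    108          7                    101
6     Sara    269         12                    257
7     Lena    221          7                    214
take 7 rows with largest price:
  customer  price  ship_days  price_minus_ship_days
0      Amy    294         14                    280
6     Sara    269         12                    257
7     Lena    221          7                    214
4     Sara    204          3                    201
5    Quinn    108          7                    101
2     Sara     91          6                     85
1      Fay     66         12                     54
filter rows where price_minus_ship_days < 214:
  customer  price  ship_days  price_minus_ship_days
4     Sara    204          3                    201
5    Quinn    108          7                    101
2     Sara     91          6                     85
1      Fay     66         12                     54
group by customer: min(price_minus_ship_days), mean(price):
          price_minus_ship_days  price
customer                              
Fay                          54   66.0
Quinn                       101  108.0
Sara                         85  147.5
filter rows where price_minus_ship_days > 54:
          price_minus_ship_days  price
customer                              
Quinn                       101  108.0
Sara                         85  147.5
Finally, mean of column 'price' = 127.75.

127.75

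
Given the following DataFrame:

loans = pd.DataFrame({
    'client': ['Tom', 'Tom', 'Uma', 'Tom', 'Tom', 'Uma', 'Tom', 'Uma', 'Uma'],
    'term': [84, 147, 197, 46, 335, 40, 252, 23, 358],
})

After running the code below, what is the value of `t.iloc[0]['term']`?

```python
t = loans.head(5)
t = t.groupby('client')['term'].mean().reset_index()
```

take first 5 rows:
  client  term
0    Tom    84
1    Tom   147
2    Uma   197
3    Tom    46
4    Tom   335
group by client, mean of term:
client
Tom    153.0
Uma    197.0
Name: term, dtype: float64
reset_index():
  client   term
0    Tom  153.0
1    Uma  197.0
The value at position 0, column 'term' is 153.0.

153.0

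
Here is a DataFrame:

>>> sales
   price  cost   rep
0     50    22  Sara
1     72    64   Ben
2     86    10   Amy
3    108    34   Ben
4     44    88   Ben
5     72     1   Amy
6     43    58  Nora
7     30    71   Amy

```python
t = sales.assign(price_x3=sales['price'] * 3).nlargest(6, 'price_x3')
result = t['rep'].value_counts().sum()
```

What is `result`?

6

add column price_x3 = sales['price'] * 3:
   price  cost   rep  price_x3
0     50    22  Sara       150
1     72    64   Ben       216
2     86    10   Amy       258
3    108    34   Ben       324
4     44    88   Ben       132
5     72     1   Amy       216
6     43    58  Nora       129
7     30    71   Amy        90
take 6 rows with largest price_x3:
   price  cost   rep  price_x3
3    108    34   Ben       324
2     86    10   Amy       258
1     72    64   Ben       216
5     72     1   Amy       216
0     50    22  Sara       150
4     44    88   Ben       132
value_counts of rep:
rep
Ben     3
Amy     2
Sara    1
Name: count, dtype: int64
Reading off the sum of the resulting series, we get 6.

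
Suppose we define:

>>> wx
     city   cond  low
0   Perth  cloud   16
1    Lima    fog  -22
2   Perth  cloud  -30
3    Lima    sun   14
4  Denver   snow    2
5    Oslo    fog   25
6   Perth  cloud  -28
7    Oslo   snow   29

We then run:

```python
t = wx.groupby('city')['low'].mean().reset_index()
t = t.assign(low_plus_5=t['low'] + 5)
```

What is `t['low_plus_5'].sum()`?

group by city, mean of low:
city
Denver     2.0
Lima      -4.0
Oslo      27.0
Perth    -14.0
Name: low, dtype: float64
reset_index():
     city   low
0  Denver   2.0
1    Lima  -4.0
2    Oslo  27.0
3   Perth -14.0
add column low_plus_5 = t['low'] + 5:
     city   low  low_plus_5
0  Denver   2.0         7.0
1    Lima  -4.0         1.0
2    Oslo  27.0        32.0
3   Perth -14.0        -9.0

31.0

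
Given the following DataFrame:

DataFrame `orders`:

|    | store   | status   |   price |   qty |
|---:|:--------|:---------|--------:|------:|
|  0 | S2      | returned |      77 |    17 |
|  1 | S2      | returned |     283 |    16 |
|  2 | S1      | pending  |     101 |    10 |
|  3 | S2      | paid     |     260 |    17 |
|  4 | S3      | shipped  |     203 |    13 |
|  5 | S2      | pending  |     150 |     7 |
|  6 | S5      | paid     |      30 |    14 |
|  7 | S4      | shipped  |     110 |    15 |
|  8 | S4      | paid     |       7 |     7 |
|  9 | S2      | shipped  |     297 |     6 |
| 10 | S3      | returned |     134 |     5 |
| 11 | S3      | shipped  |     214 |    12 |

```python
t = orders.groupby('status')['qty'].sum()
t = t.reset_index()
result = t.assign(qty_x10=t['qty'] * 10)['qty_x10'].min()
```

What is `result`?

group by status, sum of qty:
status
paid        38
pending     17
returned    38
shipped     46
Name: qty, dtype: int64
reset_index():
     status  qty
0      paid   38
1   pending   17
2  returned   38
3   shipped   46
add column qty_x10 = t['qty'] * 10:
     status  qty  qty_x10
0      paid   38      380
1   pending   17      170
2  returned   38      380
3   shipped   46      460
min of column 'qty_x10' → 170

170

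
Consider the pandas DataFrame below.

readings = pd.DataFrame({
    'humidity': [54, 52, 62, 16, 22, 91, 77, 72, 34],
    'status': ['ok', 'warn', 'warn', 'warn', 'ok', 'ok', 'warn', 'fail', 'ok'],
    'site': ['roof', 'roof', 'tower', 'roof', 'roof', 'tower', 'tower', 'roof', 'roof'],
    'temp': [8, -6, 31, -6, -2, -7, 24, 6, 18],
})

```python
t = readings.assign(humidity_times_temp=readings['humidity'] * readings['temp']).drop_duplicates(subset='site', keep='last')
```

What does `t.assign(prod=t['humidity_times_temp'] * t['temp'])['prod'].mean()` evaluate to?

27684.0

add column humidity_times_temp = readings['humidity'] * readings['temp']:
   humidity status   site  temp  humidity_times_temp
0        54     ok   roof     8                  432
1        52   warn   roof    -6                 -312
2        62   warn  tower    31                 1922
3        16   warn   roof    -6                  -96
4        22     ok   roof    -2                  -44
5        91     ok  tower    -7                 -637
6        77   warn  tower    24                 1848
7        72   fail   roof     6                  432
8        34     ok   roof    18                  612
drop duplicate site (keep=last):
   humidity status   site  temp  humidity_times_temp
6        77   warn  tower    24                 1848
8        34     ok   roof    18                  612
add column prod = t['humidity_times_temp'] * t['temp']:
   humidity status   site  temp  humidity_times_temp   prod
6        77   warn  tower    24                 1848  44352
8        34     ok   roof    18                  612  11016
Taking the mean of column 'prod' gives 27684.0.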